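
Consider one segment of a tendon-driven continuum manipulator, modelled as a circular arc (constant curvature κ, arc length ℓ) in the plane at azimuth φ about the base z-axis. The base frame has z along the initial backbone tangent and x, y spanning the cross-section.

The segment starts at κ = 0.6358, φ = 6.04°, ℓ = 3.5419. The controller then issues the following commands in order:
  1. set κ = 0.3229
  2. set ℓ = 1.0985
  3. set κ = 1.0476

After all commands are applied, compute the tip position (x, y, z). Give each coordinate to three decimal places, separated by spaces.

initial: κ=0.6358, φ=6.04°, ℓ=3.5419
cmd 1: set κ=0.3229 → (κ,φ,ℓ)=(0.3229,6.04°,3.5419) → tip=(1.8040,0.1909,2.8187)
cmd 2: set ℓ=1.0985 → (κ,φ,ℓ)=(0.3229,6.04°,1.0985) → tip=(0.1917,0.0203,1.0756)
cmd 3: set κ=1.0476 → (κ,φ,ℓ)=(1.0476,6.04°,1.0985) → tip=(0.5622,0.0595,0.8716)

0.562 0.059 0.872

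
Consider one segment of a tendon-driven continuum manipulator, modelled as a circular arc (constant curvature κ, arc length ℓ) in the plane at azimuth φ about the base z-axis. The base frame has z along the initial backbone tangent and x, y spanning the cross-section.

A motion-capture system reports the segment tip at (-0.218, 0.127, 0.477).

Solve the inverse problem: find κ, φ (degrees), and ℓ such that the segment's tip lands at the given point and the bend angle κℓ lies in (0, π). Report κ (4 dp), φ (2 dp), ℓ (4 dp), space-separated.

1.7329 149.78 0.5615

ρ = √(x²+y²) = √(-0.218² + 0.127²) = 0.25230
φ = atan2(y, x) mod 360° = atan2(0.127, -0.218) = 149.7763°
|p|² = ρ² + z² = 0.25230² + 0.477² = 0.29118
κ = 2ρ / |p|² = 2×0.25230 / 0.29118 = 1.73291
θ = 2·atan2(ρ, z) = 2·atan2(0.25230, 0.477) = 0.97303 rad
ℓ = θ/κ = 0.97303/1.73291 = 0.56150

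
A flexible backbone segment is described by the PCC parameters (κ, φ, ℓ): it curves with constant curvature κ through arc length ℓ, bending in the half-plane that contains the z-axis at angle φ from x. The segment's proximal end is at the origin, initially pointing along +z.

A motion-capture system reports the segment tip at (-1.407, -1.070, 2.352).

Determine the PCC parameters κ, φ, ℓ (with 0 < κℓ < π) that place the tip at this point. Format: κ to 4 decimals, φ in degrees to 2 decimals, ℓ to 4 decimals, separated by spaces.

0.4084 217.25 3.1562

ρ = √(x²+y²) = √(-1.407² + -1.070²) = 1.76764
φ = atan2(y, x) mod 360° = atan2(-1.070, -1.407) = 217.2524°
|p|² = ρ² + z² = 1.76764² + 2.352² = 8.65645
κ = 2ρ / |p|² = 2×1.76764 / 8.65645 = 0.40840
θ = 2·atan2(ρ, z) = 2·atan2(1.76764, 2.352) = 1.28898 rad
ℓ = θ/κ = 1.28898/0.40840 = 3.15619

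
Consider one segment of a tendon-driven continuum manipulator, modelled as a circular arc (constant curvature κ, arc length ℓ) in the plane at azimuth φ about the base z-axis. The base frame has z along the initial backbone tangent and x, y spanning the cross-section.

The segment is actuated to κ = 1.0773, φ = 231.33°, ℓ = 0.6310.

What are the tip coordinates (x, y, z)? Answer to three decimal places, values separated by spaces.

-0.129 -0.161 0.584

θ = κ·ℓ = 1.0773 × 0.6310 = 0.67978 rad
ρ = (1 − cos θ)/κ = (1 − 0.77771)/1.0773 = 0.20634
z = sin θ / κ = 0.62862/1.0773 = 0.58351
x = ρ cos φ = 0.20634 × cos(231.33°) = -0.12893
y = ρ sin φ = 0.20634 × sin(231.33°) = -0.16110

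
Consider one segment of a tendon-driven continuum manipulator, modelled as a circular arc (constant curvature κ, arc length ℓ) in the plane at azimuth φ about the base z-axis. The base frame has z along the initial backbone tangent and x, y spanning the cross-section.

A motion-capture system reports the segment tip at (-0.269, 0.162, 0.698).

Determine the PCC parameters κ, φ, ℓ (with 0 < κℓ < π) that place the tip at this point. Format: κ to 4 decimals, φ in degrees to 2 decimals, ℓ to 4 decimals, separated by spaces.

1.0721 148.94 0.7887

ρ = √(x²+y²) = √(-0.269² + 0.162²) = 0.31401
φ = atan2(y, x) mod 360° = atan2(0.162, -0.269) = 148.9424°
|p|² = ρ² + z² = 0.31401² + 0.698² = 0.58581
κ = 2ρ / |p|² = 2×0.31401 / 0.58581 = 1.07207
θ = 2·atan2(ρ, z) = 2·atan2(0.31401, 0.698) = 0.84550 rad
ℓ = θ/κ = 0.84550/1.07207 = 0.78866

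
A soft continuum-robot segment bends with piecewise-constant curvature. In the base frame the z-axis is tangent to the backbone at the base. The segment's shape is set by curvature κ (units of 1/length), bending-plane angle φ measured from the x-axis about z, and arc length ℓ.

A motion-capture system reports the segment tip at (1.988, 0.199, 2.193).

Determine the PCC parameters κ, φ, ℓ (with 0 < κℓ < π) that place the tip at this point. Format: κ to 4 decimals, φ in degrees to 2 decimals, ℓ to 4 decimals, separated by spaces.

ρ = √(x²+y²) = √(1.988² + 0.199²) = 1.99794
φ = atan2(y, x) mod 360° = atan2(0.199, 1.988) = 5.7163°
|p|² = ρ² + z² = 1.99794² + 2.193² = 8.80099
κ = 2ρ / |p|² = 2×1.99794 / 8.80099 = 0.45402
θ = 2·atan2(ρ, z) = 2·atan2(1.99794, 2.193) = 1.47777 rad
ℓ = θ/κ = 1.47777/0.45402 = 3.25483

0.4540 5.72 3.2548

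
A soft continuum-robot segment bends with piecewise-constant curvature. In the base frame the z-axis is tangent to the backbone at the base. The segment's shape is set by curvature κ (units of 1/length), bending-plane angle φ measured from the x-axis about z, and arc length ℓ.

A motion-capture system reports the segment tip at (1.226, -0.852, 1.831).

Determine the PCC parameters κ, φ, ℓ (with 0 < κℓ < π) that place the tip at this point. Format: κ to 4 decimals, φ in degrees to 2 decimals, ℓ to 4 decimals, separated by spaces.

ρ = √(x²+y²) = √(1.226² + -0.852²) = 1.49298
φ = atan2(y, x) mod 360° = atan2(-0.852, 1.226) = 325.2029°
|p|² = ρ² + z² = 1.49298² + 1.831² = 5.58154
κ = 2ρ / |p|² = 2×1.49298 / 5.58154 = 0.53497
θ = 2·atan2(ρ, z) = 2·atan2(1.49298, 1.831) = 1.36811 rad
ℓ = θ/κ = 1.36811/0.53497 = 2.55736

0.5350 325.20 2.5574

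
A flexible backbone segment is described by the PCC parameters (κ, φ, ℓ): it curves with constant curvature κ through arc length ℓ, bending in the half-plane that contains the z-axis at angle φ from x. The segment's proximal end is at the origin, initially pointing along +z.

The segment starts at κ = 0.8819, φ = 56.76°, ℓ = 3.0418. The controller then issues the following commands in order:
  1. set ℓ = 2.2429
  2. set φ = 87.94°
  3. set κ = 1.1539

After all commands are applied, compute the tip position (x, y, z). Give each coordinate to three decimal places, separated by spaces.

initial: κ=0.8819, φ=56.76°, ℓ=3.0418
cmd 1: set ℓ=2.2429 → (κ,φ,ℓ)=(0.8819,56.76°,2.2429) → tip=(0.8677,1.3240,1.0412)
cmd 2: set φ=87.94° → (κ,φ,ℓ)=(0.8819,87.94°,2.2429) → tip=(0.0569,1.5820,1.0412)
cmd 3: set κ=1.1539 → (κ,φ,ℓ)=(1.1539,87.94°,2.2429) → tip=(0.0577,1.6028,0.4556)

0.058 1.603 0.456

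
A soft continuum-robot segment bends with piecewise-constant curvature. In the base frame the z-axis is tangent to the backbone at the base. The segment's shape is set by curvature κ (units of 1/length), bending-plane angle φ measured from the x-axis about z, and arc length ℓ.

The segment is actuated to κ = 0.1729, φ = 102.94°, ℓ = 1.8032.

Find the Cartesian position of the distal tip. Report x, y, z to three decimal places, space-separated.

θ = κ·ℓ = 0.1729 × 1.8032 = 0.31177 rad
ρ = (1 − cos θ)/κ = (1 − 0.95179)/0.1729 = 0.27883
z = sin θ / κ = 0.30675/0.1729 = 1.77413
x = ρ cos φ = 0.27883 × cos(102.94°) = -0.06244
y = ρ sin φ = 0.27883 × sin(102.94°) = 0.27174

-0.062 0.272 1.774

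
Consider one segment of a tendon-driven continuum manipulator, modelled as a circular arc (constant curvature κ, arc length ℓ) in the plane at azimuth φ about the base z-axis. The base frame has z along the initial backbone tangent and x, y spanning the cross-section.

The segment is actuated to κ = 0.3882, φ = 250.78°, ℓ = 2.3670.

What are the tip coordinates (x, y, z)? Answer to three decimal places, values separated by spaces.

θ = κ·ℓ = 0.3882 × 2.3670 = 0.91887 rad
ρ = (1 − cos θ)/κ = (1 − 0.60672)/0.3882 = 1.01309
z = sin θ / κ = 0.79492/0.3882 = 2.04770
x = ρ cos φ = 1.01309 × cos(250.78°) = -0.33350
y = ρ sin φ = 1.01309 × sin(250.78°) = -0.95662

-0.334 -0.957 2.048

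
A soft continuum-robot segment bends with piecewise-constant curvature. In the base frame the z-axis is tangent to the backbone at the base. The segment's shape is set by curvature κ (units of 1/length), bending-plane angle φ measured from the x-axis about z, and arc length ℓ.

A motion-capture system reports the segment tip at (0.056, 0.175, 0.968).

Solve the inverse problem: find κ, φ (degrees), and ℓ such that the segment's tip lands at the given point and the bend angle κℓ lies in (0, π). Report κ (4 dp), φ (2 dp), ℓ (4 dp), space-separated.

ρ = √(x²+y²) = √(0.056² + 0.175²) = 0.18374
φ = atan2(y, x) mod 360° = atan2(0.175, 0.056) = 72.2553°
|p|² = ρ² + z² = 0.18374² + 0.968² = 0.97079
κ = 2ρ / |p|² = 2×0.18374 / 0.97079 = 0.37854
θ = 2·atan2(ρ, z) = 2·atan2(0.18374, 0.968) = 0.37517 rad
ℓ = θ/κ = 0.37517/0.37854 = 0.99109

0.3785 72.26 0.9911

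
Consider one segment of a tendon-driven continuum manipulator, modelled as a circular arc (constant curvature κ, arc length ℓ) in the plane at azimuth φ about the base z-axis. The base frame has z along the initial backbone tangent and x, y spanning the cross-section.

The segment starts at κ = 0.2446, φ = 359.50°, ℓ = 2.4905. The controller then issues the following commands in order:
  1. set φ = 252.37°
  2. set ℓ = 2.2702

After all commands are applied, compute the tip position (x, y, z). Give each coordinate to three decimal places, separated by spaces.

initial: κ=0.2446, φ=359.50°, ℓ=2.4905
cmd 1: set φ=252.37° → (κ,φ,ℓ)=(0.2446,252.37°,2.4905) → tip=(-0.2227,-0.7009,2.3393)
cmd 2: set ℓ=2.2702 → (κ,φ,ℓ)=(0.2446,252.37°,2.2702) → tip=(-0.1860,-0.5854,2.1553)

-0.186 -0.585 2.155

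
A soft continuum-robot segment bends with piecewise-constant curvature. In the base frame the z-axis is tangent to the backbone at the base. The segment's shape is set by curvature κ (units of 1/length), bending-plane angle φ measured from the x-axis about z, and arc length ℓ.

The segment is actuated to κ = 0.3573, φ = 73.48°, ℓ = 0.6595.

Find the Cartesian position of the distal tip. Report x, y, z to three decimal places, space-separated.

0.022 0.074 0.653

θ = κ·ℓ = 0.3573 × 0.6595 = 0.23564 rad
ρ = (1 − cos θ)/κ = (1 − 0.97237)/0.3573 = 0.07734
z = sin θ / κ = 0.23346/0.3573 = 0.65341
x = ρ cos φ = 0.07734 × cos(73.48°) = 0.02199
y = ρ sin φ = 0.07734 × sin(73.48°) = 0.07415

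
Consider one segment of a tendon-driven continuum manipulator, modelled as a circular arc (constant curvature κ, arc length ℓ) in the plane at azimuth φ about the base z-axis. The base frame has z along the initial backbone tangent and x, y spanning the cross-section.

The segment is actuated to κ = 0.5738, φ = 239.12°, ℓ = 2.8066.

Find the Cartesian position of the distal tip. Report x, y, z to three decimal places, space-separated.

θ = κ·ℓ = 0.5738 × 2.8066 = 1.61043 rad
ρ = (1 − cos θ)/κ = (1 − -0.03962)/0.5738 = 1.81182
z = sin θ / κ = 0.99921/0.5738 = 1.74140
x = ρ cos φ = 1.81182 × cos(239.12°) = -0.92990
y = ρ sin φ = 1.81182 × sin(239.12°) = -1.55498

-0.930 -1.555 1.741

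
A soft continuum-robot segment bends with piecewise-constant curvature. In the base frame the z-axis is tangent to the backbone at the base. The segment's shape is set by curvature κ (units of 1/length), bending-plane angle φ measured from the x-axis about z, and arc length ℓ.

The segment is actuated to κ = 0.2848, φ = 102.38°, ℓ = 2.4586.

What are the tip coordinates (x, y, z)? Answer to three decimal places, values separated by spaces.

θ = κ·ℓ = 0.2848 × 2.4586 = 0.70021 rad
ρ = (1 − cos θ)/κ = (1 − 0.76471)/0.2848 = 0.82617
z = sin θ / κ = 0.64438/0.2848 = 2.26256
x = ρ cos φ = 0.82617 × cos(102.38°) = -0.17713
y = ρ sin φ = 0.82617 × sin(102.38°) = 0.80696

-0.177 0.807 2.263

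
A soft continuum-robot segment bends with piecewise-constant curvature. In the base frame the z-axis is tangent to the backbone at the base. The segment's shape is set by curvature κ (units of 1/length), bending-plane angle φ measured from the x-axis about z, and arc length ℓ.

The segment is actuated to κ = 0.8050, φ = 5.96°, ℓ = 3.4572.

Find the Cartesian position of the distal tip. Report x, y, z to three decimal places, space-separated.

2.392 0.250 0.436

θ = κ·ℓ = 0.8050 × 3.4572 = 2.78305 rad
ρ = (1 − cos θ)/κ = (1 − -0.93641)/0.8050 = 2.40548
z = sin θ / κ = 0.35091/0.8050 = 0.43592
x = ρ cos φ = 2.40548 × cos(5.96°) = 2.39247
y = ρ sin φ = 2.40548 × sin(5.96°) = 0.24977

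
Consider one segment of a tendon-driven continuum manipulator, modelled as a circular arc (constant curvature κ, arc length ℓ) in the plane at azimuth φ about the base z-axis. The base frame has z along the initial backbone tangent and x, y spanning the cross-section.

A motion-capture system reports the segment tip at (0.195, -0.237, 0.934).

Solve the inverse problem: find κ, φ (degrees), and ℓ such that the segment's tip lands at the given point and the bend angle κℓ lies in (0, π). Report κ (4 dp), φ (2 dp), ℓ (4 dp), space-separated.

0.6351 309.45 0.9998

ρ = √(x²+y²) = √(0.195² + -0.237²) = 0.30691
φ = atan2(y, x) mod 360° = atan2(-0.237, 0.195) = 309.4470°
|p|² = ρ² + z² = 0.30691² + 0.934² = 0.96655
κ = 2ρ / |p|² = 2×0.30691 / 0.96655 = 0.63506
θ = 2·atan2(ρ, z) = 2·atan2(0.30691, 0.934) = 0.63497 rad
ℓ = θ/κ = 0.63497/0.63506 = 0.99984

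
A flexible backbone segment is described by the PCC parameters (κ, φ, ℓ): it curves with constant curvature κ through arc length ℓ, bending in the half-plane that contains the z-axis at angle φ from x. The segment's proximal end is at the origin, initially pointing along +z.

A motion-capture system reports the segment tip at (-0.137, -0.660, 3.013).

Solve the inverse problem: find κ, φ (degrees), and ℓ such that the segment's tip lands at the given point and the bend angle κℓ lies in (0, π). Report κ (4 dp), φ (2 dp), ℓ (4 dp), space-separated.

0.1414 258.27 3.1125

ρ = √(x²+y²) = √(-0.137² + -0.660²) = 0.67407
φ = atan2(y, x) mod 360° = atan2(-0.660, -0.137) = 258.2733°
|p|² = ρ² + z² = 0.67407² + 3.013² = 9.53254
κ = 2ρ / |p|² = 2×0.67407 / 9.53254 = 0.14142
θ = 2·atan2(ρ, z) = 2·atan2(0.67407, 3.013) = 0.44019 rad
ℓ = θ/κ = 0.44019/0.14142 = 3.11255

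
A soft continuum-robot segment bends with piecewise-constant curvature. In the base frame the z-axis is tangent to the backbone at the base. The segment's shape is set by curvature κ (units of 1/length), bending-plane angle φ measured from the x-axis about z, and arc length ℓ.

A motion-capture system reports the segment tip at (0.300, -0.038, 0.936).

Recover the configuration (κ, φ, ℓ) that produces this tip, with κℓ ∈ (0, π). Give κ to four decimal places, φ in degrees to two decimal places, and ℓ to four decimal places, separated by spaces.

ρ = √(x²+y²) = √(0.300² + -0.038²) = 0.30240
φ = atan2(y, x) mod 360° = atan2(-0.038, 0.300) = 352.7810°
|p|² = ρ² + z² = 0.30240² + 0.936² = 0.96754
κ = 2ρ / |p|² = 2×0.30240 / 0.96754 = 0.62508
θ = 2·atan2(ρ, z) = 2·atan2(0.30240, 0.936) = 0.62498 rad
ℓ = θ/κ = 0.62498/0.62508 = 0.99983

0.6251 352.78 0.9998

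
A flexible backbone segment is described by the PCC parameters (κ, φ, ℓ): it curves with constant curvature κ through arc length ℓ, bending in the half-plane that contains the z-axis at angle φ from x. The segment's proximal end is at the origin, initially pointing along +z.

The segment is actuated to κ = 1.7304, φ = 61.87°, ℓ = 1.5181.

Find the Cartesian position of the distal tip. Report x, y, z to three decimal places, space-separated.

θ = κ·ℓ = 1.7304 × 1.5181 = 2.62692 rad
ρ = (1 − cos θ)/κ = (1 − -0.87045)/1.7304 = 1.08094
z = sin θ / κ = 0.49225/1.7304 = 0.28447
x = ρ cos φ = 1.08094 × cos(61.87°) = 0.50963
y = ρ sin φ = 1.08094 × sin(61.87°) = 0.95326

0.510 0.953 0.284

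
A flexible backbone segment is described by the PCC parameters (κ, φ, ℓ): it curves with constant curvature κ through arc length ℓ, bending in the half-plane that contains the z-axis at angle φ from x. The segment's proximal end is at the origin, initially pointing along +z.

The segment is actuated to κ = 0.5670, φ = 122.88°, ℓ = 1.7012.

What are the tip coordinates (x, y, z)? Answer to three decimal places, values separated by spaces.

-0.412 0.637 1.449

θ = κ·ℓ = 0.5670 × 1.7012 = 0.96458 rad
ρ = (1 − cos θ)/κ = (1 − 0.56976)/0.5670 = 0.75880
z = sin θ / κ = 0.82181/0.5670 = 1.44940
x = ρ cos φ = 0.75880 × cos(122.88°) = -0.41194
y = ρ sin φ = 0.75880 × sin(122.88°) = 0.63725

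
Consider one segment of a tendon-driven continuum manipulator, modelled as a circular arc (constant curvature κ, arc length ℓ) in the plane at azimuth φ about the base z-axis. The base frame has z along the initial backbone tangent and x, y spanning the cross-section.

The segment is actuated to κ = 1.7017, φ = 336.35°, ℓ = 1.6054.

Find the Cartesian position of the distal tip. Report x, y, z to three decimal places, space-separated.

θ = κ·ℓ = 1.7017 × 1.6054 = 2.73191 rad
ρ = (1 − cos θ)/κ = (1 − -0.91725)/1.7017 = 1.12667
z = sin θ / κ = 0.39832/1.7017 = 0.23407
x = ρ cos φ = 1.12667 × cos(336.35°) = 1.03204
y = ρ sin φ = 1.12667 × sin(336.35°) = -0.45196

1.032 -0.452 0.234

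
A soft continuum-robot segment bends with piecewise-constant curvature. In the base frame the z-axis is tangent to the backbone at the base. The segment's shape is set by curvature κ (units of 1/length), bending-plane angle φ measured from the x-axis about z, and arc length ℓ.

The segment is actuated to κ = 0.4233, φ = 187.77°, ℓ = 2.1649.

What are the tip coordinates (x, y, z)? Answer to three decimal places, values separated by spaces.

-0.916 -0.125 1.874

θ = κ·ℓ = 0.4233 × 2.1649 = 0.91640 rad
ρ = (1 − cos θ)/κ = (1 − 0.60868)/0.4233 = 0.92445
z = sin θ / κ = 0.79342/0.4233 = 1.87436
x = ρ cos φ = 0.92445 × cos(187.77°) = -0.91597
y = ρ sin φ = 0.92445 × sin(187.77°) = -0.12498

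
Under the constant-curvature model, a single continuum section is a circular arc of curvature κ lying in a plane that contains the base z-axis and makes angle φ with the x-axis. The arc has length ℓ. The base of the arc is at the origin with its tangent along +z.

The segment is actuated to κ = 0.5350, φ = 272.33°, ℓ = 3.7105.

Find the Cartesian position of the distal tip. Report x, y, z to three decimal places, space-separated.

θ = κ·ℓ = 0.5350 × 3.7105 = 1.98512 rad
ρ = (1 − cos θ)/κ = (1 − -0.40257)/0.5350 = 2.62162
z = sin θ / κ = 0.91539/0.5350 = 1.71101
x = ρ cos φ = 2.62162 × cos(272.33°) = 0.10658
y = ρ sin φ = 2.62162 × sin(272.33°) = -2.61946

0.107 -2.619 1.711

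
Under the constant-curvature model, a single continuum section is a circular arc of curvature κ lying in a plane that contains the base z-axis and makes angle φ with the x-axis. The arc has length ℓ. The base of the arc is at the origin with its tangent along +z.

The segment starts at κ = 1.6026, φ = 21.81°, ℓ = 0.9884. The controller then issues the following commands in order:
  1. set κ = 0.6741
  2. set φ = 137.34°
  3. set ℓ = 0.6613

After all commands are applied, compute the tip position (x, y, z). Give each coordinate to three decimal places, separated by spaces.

-0.107 0.098 0.640

initial: κ=1.6026, φ=21.81°, ℓ=0.9884
cmd 1: set κ=0.6741 → (κ,φ,ℓ)=(0.6741,21.81°,0.9884) → tip=(0.2946,0.1179,0.9169)
cmd 2: set φ=137.34° → (κ,φ,ℓ)=(0.6741,137.34°,0.9884) → tip=(-0.2333,0.2150,0.9169)
cmd 3: set ℓ=0.6613 → (κ,φ,ℓ)=(0.6741,137.34°,0.6613) → tip=(-0.1066,0.0982,0.6396)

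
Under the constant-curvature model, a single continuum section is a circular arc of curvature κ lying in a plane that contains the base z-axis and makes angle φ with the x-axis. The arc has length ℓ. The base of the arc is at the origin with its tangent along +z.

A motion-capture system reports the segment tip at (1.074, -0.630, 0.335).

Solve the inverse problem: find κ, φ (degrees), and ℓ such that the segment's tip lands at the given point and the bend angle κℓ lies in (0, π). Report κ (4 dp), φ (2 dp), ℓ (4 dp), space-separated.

ρ = √(x²+y²) = √(1.074² + -0.630²) = 1.24514
φ = atan2(y, x) mod 360° = atan2(-0.630, 1.074) = 329.6044°
|p|² = ρ² + z² = 1.24514² + 0.335² = 1.66260
κ = 2ρ / |p|² = 2×1.24514 / 1.66260 = 1.49782
θ = 2·atan2(ρ, z) = 2·atan2(1.24514, 0.335) = 2.61595 rad
ℓ = θ/κ = 2.61595/1.49782 = 1.74650

1.4978 329.60 1.7465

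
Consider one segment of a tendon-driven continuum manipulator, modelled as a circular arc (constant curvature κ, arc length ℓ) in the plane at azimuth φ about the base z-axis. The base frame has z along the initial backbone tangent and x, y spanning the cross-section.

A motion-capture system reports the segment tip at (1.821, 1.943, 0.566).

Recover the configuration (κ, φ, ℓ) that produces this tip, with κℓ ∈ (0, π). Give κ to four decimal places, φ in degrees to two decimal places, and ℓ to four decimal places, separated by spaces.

ρ = √(x²+y²) = √(1.821² + 1.943²) = 2.66295
φ = atan2(y, x) mod 360° = atan2(1.943, 1.821) = 46.8564°
|p|² = ρ² + z² = 2.66295² + 0.566² = 7.41165
κ = 2ρ / |p|² = 2×2.66295 / 7.41165 = 0.71858
θ = 2·atan2(ρ, z) = 2·atan2(2.66295, 0.566) = 2.72273 rad
ℓ = θ/κ = 2.72273/0.71858 = 3.78902

0.7186 46.86 3.7890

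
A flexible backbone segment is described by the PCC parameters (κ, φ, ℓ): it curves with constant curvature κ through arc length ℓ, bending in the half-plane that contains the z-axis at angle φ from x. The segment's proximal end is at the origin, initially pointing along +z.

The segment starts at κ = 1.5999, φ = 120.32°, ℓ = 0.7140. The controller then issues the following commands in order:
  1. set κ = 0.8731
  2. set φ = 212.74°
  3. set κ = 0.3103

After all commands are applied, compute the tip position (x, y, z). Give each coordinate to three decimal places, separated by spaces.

initial: κ=1.5999, φ=120.32°, ℓ=0.7140
cmd 1: set κ=0.8731 → (κ,φ,ℓ)=(0.8731,120.32°,0.7140) → tip=(-0.1088,0.1860,0.6686)
cmd 2: set φ=212.74° → (κ,φ,ℓ)=(0.8731,212.74°,0.7140) → tip=(-0.1812,-0.1165,0.6686)
cmd 3: set κ=0.3103 → (κ,φ,ℓ)=(0.3103,212.74°,0.7140) → tip=(-0.0663,-0.0426,0.7082)

-0.066 -0.043 0.708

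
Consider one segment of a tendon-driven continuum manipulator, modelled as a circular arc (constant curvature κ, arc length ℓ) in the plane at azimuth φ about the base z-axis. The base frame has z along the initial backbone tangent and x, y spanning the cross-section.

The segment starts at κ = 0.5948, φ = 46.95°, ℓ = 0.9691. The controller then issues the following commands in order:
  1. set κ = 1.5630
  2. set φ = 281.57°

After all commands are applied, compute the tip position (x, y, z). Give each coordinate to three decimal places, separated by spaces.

initial: κ=0.5948, φ=46.95°, ℓ=0.9691
cmd 1: set κ=1.5630 → (κ,φ,ℓ)=(1.5630,46.95°,0.9691) → tip=(0.4123,0.4413,0.6388)
cmd 2: set φ=281.57° → (κ,φ,ℓ)=(1.5630,281.57°,0.9691) → tip=(0.1211,-0.5917,0.6388)

0.121 -0.592 0.639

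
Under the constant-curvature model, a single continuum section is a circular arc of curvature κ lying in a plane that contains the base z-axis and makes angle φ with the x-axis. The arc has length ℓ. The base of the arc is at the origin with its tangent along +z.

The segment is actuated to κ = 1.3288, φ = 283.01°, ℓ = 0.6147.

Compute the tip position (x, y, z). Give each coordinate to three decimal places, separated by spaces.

0.053 -0.231 0.549

θ = κ·ℓ = 1.3288 × 0.6147 = 0.81681 rad
ρ = (1 − cos θ)/κ = (1 − 0.68455)/1.3288 = 0.23740
z = sin θ / κ = 0.72897/1.3288 = 0.54859
x = ρ cos φ = 0.23740 × cos(283.01°) = 0.05344
y = ρ sin φ = 0.23740 × sin(283.01°) = -0.23130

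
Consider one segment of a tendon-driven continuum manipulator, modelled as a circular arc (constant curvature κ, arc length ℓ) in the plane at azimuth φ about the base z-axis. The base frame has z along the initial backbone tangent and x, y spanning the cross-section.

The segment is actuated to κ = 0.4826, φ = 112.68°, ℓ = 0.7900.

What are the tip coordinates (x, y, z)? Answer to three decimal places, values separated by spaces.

-0.057 0.137 0.771

θ = κ·ℓ = 0.4826 × 0.7900 = 0.38125 rad
ρ = (1 − cos θ)/κ = (1 − 0.92820)/0.4826 = 0.14878
z = sin θ / κ = 0.37208/0.4826 = 0.77100
x = ρ cos φ = 0.14878 × cos(112.68°) = -0.05737
y = ρ sin φ = 0.14878 × sin(112.68°) = 0.13728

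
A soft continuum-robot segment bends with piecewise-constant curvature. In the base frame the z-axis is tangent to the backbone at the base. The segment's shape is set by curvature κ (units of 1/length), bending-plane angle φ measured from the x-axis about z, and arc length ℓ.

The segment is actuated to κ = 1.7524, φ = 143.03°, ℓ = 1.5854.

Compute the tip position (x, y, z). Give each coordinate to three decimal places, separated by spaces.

-0.882 0.664 0.203

θ = κ·ℓ = 1.7524 × 1.5854 = 2.77825 rad
ρ = (1 − cos θ)/κ = (1 − -0.93472)/1.7524 = 1.10404
z = sin θ / κ = 0.35540/1.7524 = 0.20281
x = ρ cos φ = 1.10404 × cos(143.03°) = -0.88207
y = ρ sin φ = 1.10404 × sin(143.03°) = 0.66396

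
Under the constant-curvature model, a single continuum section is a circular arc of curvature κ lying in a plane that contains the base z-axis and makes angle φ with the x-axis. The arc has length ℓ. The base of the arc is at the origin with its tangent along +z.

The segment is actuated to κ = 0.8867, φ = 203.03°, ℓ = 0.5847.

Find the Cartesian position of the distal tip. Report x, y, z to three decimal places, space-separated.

θ = κ·ℓ = 0.8867 × 0.5847 = 0.51845 rad
ρ = (1 − cos θ)/κ = (1 − 0.86859)/0.8867 = 0.14821
z = sin θ / κ = 0.49554/0.8867 = 0.55886
x = ρ cos φ = 0.14821 × cos(203.03°) = -0.13639
y = ρ sin φ = 0.14821 × sin(203.03°) = -0.05798

-0.136 -0.058 0.559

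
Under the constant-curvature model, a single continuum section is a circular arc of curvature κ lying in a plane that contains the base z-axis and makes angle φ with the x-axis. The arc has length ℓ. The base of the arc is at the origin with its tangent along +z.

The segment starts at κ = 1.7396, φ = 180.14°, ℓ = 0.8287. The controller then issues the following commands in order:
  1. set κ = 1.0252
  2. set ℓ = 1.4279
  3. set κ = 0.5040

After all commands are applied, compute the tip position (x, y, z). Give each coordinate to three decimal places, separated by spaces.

-0.492 -0.001 1.308

initial: κ=1.7396, φ=180.14°, ℓ=0.8287
cmd 1: set κ=1.0252 → (κ,φ,ℓ)=(1.0252,180.14°,0.8287) → tip=(-0.3314,-0.0008,0.7325)
cmd 2: set ℓ=1.4279 → (κ,φ,ℓ)=(1.0252,180.14°,1.4279) → tip=(-0.8713,-0.0021,0.9699)
cmd 3: set κ=0.5040 → (κ,φ,ℓ)=(0.5040,180.14°,1.4279) → tip=(-0.4920,-0.0012,1.3078)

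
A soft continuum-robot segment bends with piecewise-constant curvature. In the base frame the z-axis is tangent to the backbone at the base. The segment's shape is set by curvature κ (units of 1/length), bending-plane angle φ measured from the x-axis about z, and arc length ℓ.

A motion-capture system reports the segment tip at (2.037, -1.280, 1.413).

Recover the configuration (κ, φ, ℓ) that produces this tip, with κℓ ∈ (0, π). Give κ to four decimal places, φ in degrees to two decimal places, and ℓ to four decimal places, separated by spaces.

ρ = √(x²+y²) = √(2.037² + -1.280²) = 2.40578
φ = atan2(y, x) mod 360° = atan2(-1.280, 2.037) = 327.8558°
|p|² = ρ² + z² = 2.40578² + 1.413² = 7.78434
κ = 2ρ / |p|² = 2×2.40578 / 7.78434 = 0.61811
θ = 2·atan2(ρ, z) = 2·atan2(2.40578, 1.413) = 2.07948 rad
ℓ = θ/κ = 2.07948/0.61811 = 3.36427

0.6181 327.86 3.3643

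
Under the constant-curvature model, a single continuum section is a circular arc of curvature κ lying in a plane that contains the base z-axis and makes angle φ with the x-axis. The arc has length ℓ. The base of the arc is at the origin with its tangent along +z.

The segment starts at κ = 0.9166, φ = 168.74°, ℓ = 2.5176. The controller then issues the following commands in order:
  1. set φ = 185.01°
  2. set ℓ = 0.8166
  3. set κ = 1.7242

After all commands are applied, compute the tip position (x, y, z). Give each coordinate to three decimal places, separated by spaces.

initial: κ=0.9166, φ=168.74°, ℓ=2.5176
cmd 1: set φ=185.01° → (κ,φ,ℓ)=(0.9166,185.01°,2.5176) → tip=(-1.8171,-0.1593,0.8080)
cmd 2: set ℓ=0.8166 → (κ,φ,ℓ)=(0.9166,185.01°,0.8166) → tip=(-0.2905,-0.0255,0.7425)
cmd 3: set κ=1.7242 → (κ,φ,ℓ)=(1.7242,185.01°,0.8166) → tip=(-0.4841,-0.0424,0.5723)

-0.484 -0.042 0.572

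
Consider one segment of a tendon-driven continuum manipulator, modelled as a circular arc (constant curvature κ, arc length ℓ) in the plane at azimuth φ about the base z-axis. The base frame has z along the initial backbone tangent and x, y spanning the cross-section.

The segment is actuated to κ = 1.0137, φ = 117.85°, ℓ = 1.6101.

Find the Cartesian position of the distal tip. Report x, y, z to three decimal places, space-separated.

-0.489 0.926 0.985

θ = κ·ℓ = 1.0137 × 1.6101 = 1.63216 rad
ρ = (1 − cos θ)/κ = (1 − -0.06132)/1.0137 = 1.04698
z = sin θ / κ = 0.99812/1.0137 = 0.98463
x = ρ cos φ = 1.04698 × cos(117.85°) = -0.48911
y = ρ sin φ = 1.04698 × sin(117.85°) = 0.92571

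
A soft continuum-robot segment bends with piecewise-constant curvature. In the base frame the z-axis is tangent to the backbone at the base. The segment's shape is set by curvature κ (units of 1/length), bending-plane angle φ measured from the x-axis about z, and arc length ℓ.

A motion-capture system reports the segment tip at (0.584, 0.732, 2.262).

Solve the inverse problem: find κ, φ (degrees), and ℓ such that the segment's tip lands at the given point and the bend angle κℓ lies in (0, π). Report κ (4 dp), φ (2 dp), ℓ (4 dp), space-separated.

0.3125 51.42 2.5122

ρ = √(x²+y²) = √(0.584² + 0.732²) = 0.93642
φ = atan2(y, x) mod 360° = atan2(0.732, 0.584) = 51.4166°
|p|² = ρ² + z² = 0.93642² + 2.262² = 5.99352
κ = 2ρ / |p|² = 2×0.93642 / 5.99352 = 0.31248
θ = 2·atan2(ρ, z) = 2·atan2(0.93642, 2.262) = 0.78500 rad
ℓ = θ/κ = 0.78500/0.31248 = 2.51217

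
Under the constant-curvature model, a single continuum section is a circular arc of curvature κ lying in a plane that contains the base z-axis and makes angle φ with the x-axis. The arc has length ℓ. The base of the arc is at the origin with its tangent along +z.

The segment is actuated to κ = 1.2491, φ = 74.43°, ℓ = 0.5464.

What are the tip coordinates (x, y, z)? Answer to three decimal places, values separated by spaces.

0.048 0.173 0.505

θ = κ·ℓ = 1.2491 × 0.5464 = 0.68251 rad
ρ = (1 − cos θ)/κ = (1 − 0.77599)/1.2491 = 0.17933
z = sin θ / κ = 0.63074/1.2491 = 0.50496
x = ρ cos φ = 0.17933 × cos(74.43°) = 0.04814
y = ρ sin φ = 0.17933 × sin(74.43°) = 0.17275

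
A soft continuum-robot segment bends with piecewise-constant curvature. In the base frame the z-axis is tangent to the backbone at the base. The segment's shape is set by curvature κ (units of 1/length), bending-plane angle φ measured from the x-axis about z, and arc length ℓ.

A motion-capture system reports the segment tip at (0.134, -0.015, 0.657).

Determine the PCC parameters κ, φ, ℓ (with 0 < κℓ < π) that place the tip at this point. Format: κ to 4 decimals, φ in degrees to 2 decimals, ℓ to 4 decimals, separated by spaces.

ρ = √(x²+y²) = √(0.134² + -0.015²) = 0.13484
φ = atan2(y, x) mod 360° = atan2(-0.015, 0.134) = 353.6129°
|p|² = ρ² + z² = 0.13484² + 0.657² = 0.44983
κ = 2ρ / |p|² = 2×0.13484 / 0.44983 = 0.59950
θ = 2·atan2(ρ, z) = 2·atan2(0.13484, 0.657) = 0.40484 rad
ℓ = θ/κ = 0.40484/0.59950 = 0.67530

0.5995 353.61 0.6753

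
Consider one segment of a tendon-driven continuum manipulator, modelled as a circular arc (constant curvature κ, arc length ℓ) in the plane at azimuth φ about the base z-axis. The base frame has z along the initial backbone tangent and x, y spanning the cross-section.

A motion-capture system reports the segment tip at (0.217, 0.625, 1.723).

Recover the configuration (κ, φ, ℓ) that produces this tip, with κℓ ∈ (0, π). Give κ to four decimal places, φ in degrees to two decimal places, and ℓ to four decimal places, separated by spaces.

ρ = √(x²+y²) = √(0.217² + 0.625²) = 0.66160
φ = atan2(y, x) mod 360° = atan2(0.625, 0.217) = 70.8530°
|p|² = ρ² + z² = 0.66160² + 1.723² = 3.40644
κ = 2ρ / |p|² = 2×0.66160 / 3.40644 = 0.38844
θ = 2·atan2(ρ, z) = 2·atan2(0.66160, 1.723) = 0.73324 rad
ℓ = θ/κ = 0.73324/0.38844 = 1.88766

0.3884 70.85 1.8877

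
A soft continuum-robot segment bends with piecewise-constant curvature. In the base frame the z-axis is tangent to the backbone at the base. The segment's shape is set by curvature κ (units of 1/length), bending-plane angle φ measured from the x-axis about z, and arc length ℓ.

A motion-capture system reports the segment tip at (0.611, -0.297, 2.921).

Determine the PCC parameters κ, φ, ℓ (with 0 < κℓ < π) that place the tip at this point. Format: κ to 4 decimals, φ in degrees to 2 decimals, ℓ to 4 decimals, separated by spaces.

0.1511 334.08 3.0252

ρ = √(x²+y²) = √(0.611² + -0.297²) = 0.67936
φ = atan2(y, x) mod 360° = atan2(-0.297, 0.611) = 334.0762°
|p|² = ρ² + z² = 0.67936² + 2.921² = 8.99377
κ = 2ρ / |p|² = 2×0.67936 / 8.99377 = 0.15107
θ = 2·atan2(ρ, z) = 2·atan2(0.67936, 2.921) = 0.45703 rad
ℓ = θ/κ = 0.45703/0.15107 = 3.02522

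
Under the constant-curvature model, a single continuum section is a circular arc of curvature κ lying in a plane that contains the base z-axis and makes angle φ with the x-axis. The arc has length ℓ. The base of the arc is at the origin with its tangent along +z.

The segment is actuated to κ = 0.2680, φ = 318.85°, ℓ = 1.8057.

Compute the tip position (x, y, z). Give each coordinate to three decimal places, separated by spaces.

0.323 -0.282 1.736

θ = κ·ℓ = 0.2680 × 1.8057 = 0.48393 rad
ρ = (1 − cos θ)/κ = (1 − 0.88517)/0.2680 = 0.42845
z = sin θ / κ = 0.46526/0.2680 = 1.73604
x = ρ cos φ = 0.42845 × cos(318.85°) = 0.32262
y = ρ sin φ = 0.42845 × sin(318.85°) = -0.28194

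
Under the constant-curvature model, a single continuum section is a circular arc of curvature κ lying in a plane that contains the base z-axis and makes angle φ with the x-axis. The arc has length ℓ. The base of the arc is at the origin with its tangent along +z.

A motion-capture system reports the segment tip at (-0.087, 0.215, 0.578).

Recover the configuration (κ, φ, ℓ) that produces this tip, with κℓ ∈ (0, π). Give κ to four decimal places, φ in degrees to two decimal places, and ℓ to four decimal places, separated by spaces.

1.1959 112.03 0.6382

ρ = √(x²+y²) = √(-0.087² + 0.215²) = 0.23194
φ = atan2(y, x) mod 360° = atan2(0.215, -0.087) = 112.0308°
|p|² = ρ² + z² = 0.23194² + 0.578² = 0.38788
κ = 2ρ / |p|² = 2×0.23194 / 0.38788 = 1.19592
θ = 2·atan2(ρ, z) = 2·atan2(0.23194, 0.578) = 0.76321 rad
ℓ = θ/κ = 0.76321/1.19592 = 0.63817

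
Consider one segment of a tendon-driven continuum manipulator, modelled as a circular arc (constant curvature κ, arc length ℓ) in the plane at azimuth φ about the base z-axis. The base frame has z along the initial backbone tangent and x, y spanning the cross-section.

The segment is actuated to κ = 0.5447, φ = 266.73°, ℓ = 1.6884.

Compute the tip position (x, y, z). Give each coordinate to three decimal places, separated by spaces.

θ = κ·ℓ = 0.5447 × 1.6884 = 0.91967 rad
ρ = (1 − cos θ)/κ = (1 − 0.60608)/0.5447 = 0.72318
z = sin θ / κ = 0.79540/0.5447 = 1.46026
x = ρ cos φ = 0.72318 × cos(266.73°) = -0.04125
y = ρ sin φ = 0.72318 × sin(266.73°) = -0.72201

-0.041 -0.722 1.460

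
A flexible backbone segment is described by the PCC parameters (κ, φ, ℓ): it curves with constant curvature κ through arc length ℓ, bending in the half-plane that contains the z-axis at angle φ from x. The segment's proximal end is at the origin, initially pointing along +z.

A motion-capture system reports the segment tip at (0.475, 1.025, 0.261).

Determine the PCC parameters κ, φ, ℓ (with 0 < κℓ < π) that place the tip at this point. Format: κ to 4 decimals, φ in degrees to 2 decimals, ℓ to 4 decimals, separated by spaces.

1.6807 65.14 1.5991

ρ = √(x²+y²) = √(0.475² + 1.025²) = 1.12971
φ = atan2(y, x) mod 360° = atan2(1.025, 0.475) = 65.1363°
|p|² = ρ² + z² = 1.12971² + 0.261² = 1.34437
κ = 2ρ / |p|² = 2×1.12971 / 1.34437 = 1.68066
θ = 2·atan2(ρ, z) = 2·atan2(1.12971, 0.261) = 2.68750 rad
ℓ = θ/κ = 2.68750/1.68066 = 1.59908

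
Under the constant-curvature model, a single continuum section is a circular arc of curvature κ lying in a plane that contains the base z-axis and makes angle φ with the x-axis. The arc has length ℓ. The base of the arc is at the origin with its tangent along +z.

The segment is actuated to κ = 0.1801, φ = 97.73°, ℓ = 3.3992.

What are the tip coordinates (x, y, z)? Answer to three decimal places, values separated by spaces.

-0.136 0.999 3.191

θ = κ·ℓ = 0.1801 × 3.3992 = 0.61220 rad
ρ = (1 − cos θ)/κ = (1 − 0.81839)/0.1801 = 1.00839
z = sin θ / κ = 0.57467/0.1801 = 3.19082
x = ρ cos φ = 1.00839 × cos(97.73°) = -0.13563
y = ρ sin φ = 1.00839 × sin(97.73°) = 0.99923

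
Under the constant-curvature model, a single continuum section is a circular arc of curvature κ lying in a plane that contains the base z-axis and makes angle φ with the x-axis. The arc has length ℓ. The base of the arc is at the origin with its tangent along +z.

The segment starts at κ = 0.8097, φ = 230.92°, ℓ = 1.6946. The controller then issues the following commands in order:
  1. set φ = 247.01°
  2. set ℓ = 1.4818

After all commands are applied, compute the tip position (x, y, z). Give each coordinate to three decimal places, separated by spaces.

-0.307 -0.725 1.151

initial: κ=0.8097, φ=230.92°, ℓ=1.6946
cmd 1: set φ=247.01° → (κ,φ,ℓ)=(0.8097,247.01°,1.6946) → tip=(-0.3872,-0.9125,1.2107)
cmd 2: set ℓ=1.4818 → (κ,φ,ℓ)=(0.8097,247.01°,1.4818) → tip=(-0.3075,-0.7248,1.1510)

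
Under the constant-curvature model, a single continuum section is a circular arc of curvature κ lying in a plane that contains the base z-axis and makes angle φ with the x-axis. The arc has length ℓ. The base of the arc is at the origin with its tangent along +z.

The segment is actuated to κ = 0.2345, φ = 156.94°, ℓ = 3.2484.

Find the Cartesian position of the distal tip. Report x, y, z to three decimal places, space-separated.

θ = κ·ℓ = 0.2345 × 3.2484 = 0.76175 rad
ρ = (1 − cos θ)/κ = (1 − 0.72363)/0.2345 = 1.17855
z = sin θ / κ = 0.69019/0.2345 = 2.94324
x = ρ cos φ = 1.17855 × cos(156.94°) = -1.08438
y = ρ sin φ = 1.17855 × sin(156.94°) = 0.46163

-1.084 0.462 2.943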